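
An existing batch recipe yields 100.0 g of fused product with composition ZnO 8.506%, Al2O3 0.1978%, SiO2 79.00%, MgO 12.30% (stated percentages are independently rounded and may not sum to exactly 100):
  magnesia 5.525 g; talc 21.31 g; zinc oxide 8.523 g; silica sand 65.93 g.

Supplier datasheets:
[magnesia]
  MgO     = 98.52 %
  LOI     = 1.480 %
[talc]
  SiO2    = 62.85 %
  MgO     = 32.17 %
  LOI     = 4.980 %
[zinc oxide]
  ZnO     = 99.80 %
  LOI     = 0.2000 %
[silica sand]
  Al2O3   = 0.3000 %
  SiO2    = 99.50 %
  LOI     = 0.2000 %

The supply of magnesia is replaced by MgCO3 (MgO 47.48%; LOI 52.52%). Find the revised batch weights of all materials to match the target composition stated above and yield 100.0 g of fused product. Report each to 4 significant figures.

Revised batch per 100.0 g fused product:
  MgCO3: 11.46 g
  talc: 21.31 g
  zinc oxide: 8.523 g
  silica sand: 65.93 g
Total batch = 107.2 g; LOI loss = 7.229 g

Working values are printed rounded to 4 significant digits at each printed step. All arithmetic holds exact precision end to end. Exactly one rounding lands on every reported number. All derived quantities, which include totals, four oxide percentages, glass mass, the yield, LOI, are rebuilt at exact precision, precisely as stated by question or answer, using the weight values at 100.0 g of glass.
Target masses of each oxide per 100.0 g fused product:
  ZnO: 8.506% × 100.0 = 8.506 g
  Al2O3: 0.1978% × 100.0 = 0.1978 g
  SiO2: 79.00% × 100.0 = 79.00 g
  MgO: 12.30% × 100.0 = 12.30 g
A balance pass over the oxides, with the batch weights as given, versus the basis set out (every target is met by its sum exact up to rounding of places):
  ZnO: 8.523·0.9980 = 8.506 g (target 8.506 g)
  Al2O3: 65.93·0.003000 = 0.1978 g (target 0.1978 g)
  SiO2: 21.31·0.6285 + 65.93·0.9950 = 78.99 g (target 79.00 g)
  MgO: 11.46·0.4748 + 21.31·0.3217 = 12.30 g (target 12.30 g)
Glass mass check: batch total minus LOI = 99.99 g (targets for the oxides total 100.0 g; with the basis standing at 100.0 g — differing by rounding only).
Whole-batch sum: Σ batch = 107.2 g; loss to ignition Σ batch·LOI = 7.229 g; as yield: glass ÷ batch → 93.26%.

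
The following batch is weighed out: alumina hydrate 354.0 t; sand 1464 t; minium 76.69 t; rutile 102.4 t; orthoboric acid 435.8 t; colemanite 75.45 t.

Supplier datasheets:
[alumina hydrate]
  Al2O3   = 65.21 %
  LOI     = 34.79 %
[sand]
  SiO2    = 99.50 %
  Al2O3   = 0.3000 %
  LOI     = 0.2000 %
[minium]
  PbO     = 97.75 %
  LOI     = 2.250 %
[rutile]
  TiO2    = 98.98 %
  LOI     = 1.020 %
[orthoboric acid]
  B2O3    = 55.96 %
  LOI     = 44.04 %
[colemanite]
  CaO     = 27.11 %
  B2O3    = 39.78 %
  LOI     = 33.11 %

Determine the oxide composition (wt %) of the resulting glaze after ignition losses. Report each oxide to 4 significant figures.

Glass mass = 2163 t (batch 2508 − LOI 345.8).
Composition: CaO 0.9458%, TiO2 4.687%, B2O3 12.66%, SiO2 67.36%, PbO 3.466%, Al2O3 10.88%

Each numeric step carries exact precision at all times — rounding to four significant digits applies to each in-between result as printed — every reported figure is rounded a single time — the derived quantities, which include six oxide percentages, LOI, net glass mass, totals, yield, are re-derived in exact precision, as quoted within the problem or answer text, using the weight values on 2163 t of glass.
Oxide-by-oxide delivered mass:
  CaO: 75.45·0.2711 = 20.45 t
  TiO2: 102.4·0.9898 = 101.4 t
  B2O3: 435.8·0.5596 + 75.45·0.3978 = 273.9 t
  SiO2: 1464·0.9950 = 1457 t
  PbO: 76.69·0.9775 = 74.96 t
  Al2O3: 354.0·0.6521 + 1464·0.003000 = 235.2 t
LOI: 354.0·0.3479 + 1464·0.002000 + 76.69·0.02250 + 102.4·0.01020 + 435.8·0.4404 + 75.45·0.3311 = 345.8 t
Glass mass = batch − LOI = 2508 − 345.8 = 2163 t (consistent with Σ oxide mass)
wt % = 100 × oxide mass / glass mass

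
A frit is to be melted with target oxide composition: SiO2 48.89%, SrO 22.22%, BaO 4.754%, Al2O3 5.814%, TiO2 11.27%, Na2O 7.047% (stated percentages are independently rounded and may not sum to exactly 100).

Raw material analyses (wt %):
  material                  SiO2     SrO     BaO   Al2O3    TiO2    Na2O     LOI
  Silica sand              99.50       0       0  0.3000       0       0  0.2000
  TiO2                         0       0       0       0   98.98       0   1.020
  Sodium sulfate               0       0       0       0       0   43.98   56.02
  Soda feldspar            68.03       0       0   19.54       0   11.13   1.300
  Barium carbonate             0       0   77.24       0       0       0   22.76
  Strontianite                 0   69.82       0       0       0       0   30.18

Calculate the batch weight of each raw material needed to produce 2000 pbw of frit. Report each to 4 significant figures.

Batch per 2000 pbw frit:
  Silica sand: 582.0 pbw
  TiO2: 227.7 pbw
  Sodium sulfate: 172.1 pbw
  Soda feldspar: 586.2 pbw
  Barium carbonate: 123.1 pbw
  Strontianite: 636.5 pbw
Total batch = 2328 pbw; LOI loss = 327.6 pbw; yield = 85.92%

Rounding to 4 significant digits extends to every intermediate as displayed. All internal work keeps full precision at all times; each reported value is rounded once only; all derived quantities (LOI, the six compositions, yield, the totals, net glass mass) are rebuilt using the weight values at 2000 pbw of glass at exact precision as quoted within either problem or answer.
Per-oxide target masses for 2000 pbw frit:
  SiO2: 48.89% × 2000 = 977.8 pbw
  SrO: 22.22% × 2000 = 444.4 pbw
  BaO: 4.754% × 2000 = 95.08 pbw
  Al2O3: 5.814% × 2000 = 116.3 pbw
  TiO2: 11.27% × 2000 = 225.4 pbw
  Na2O: 7.047% × 2000 = 140.9 pbw
Verifying the oxide balance working from each reported weight, per the basis as stated (every target is met by its sum inside rounding margins):
  SiO2: 582.0·0.9950 + 586.2·0.6803 = 977.9 pbw (target 977.8 pbw)
  SrO: 636.5·0.6982 = 444.4 pbw (target 444.4 pbw)
  BaO: 123.1·0.7724 = 95.08 pbw (target 95.08 pbw)
  Al2O3: 582.0·0.003000 + 586.2·0.1954 = 116.3 pbw (target 116.3 pbw)
  TiO2: 227.7·0.9898 = 225.4 pbw (target 225.4 pbw)
  Na2O: 172.1·0.4398 + 586.2·0.1113 = 140.9 pbw (target 140.9 pbw)
Glass-mass closure: batch total minus LOI = 2000 pbw (the Σ of target masses is 2000 pbw; versus the stated basis of 2000 pbw — rounding explains the deltas).
Total batch = Σ batch = 2328 pbw; the LOI term Σ batch·LOI equals 327.6 pbw; yield: glass divided by total = 85.92%.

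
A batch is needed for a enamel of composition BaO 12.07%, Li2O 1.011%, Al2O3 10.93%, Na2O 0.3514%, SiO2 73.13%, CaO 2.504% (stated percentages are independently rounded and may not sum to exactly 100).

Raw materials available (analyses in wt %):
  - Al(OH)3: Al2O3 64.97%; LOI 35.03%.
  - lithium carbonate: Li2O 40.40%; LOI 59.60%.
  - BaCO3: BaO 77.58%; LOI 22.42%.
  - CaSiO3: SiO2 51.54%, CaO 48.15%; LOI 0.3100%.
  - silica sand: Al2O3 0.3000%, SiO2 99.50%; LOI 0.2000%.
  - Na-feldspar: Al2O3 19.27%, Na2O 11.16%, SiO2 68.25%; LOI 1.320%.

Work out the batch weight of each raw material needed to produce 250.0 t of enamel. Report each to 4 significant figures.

Working values are displayed rounded to four significant digits in the working. The working math carries full float precision in all steps — every reported number is rounded exactly once; all derived quantities, which include ignition loss, the yield, glass mass, six oxide percentages, the totals, are computed at full float precision, as quoted within the problem or the answer, from the weighed amounts per 250.0 t of glass.
Target masses of each oxide per 250.0 t enamel:
  BaO: 12.07% × 250.0 = 30.18 t
  Li2O: 1.011% × 250.0 = 2.528 t
  Al2O3: 10.93% × 250.0 = 27.32 t
  Na2O: 0.3514% × 250.0 = 0.8785 t
  SiO2: 73.13% × 250.0 = 182.8 t
  CaO: 2.504% × 250.0 = 6.260 t
Oxide-by-oxide audit applying the batch weights above, relative to the basis at hand (every target is met by its sum up to rounding of the answer):
  BaO: 38.90·0.7758 = 30.18 t (target 30.18 t)
  Li2O: 6.256·0.4040 = 2.527 t (target 2.528 t)
  Al2O3: 38.93·0.6497 + 171.6·0.003000 + 7.872·0.1927 = 27.32 t (target 27.32 t)
  Na2O: 7.872·0.1116 = 0.8785 t (target 0.8785 t)
  SiO2: 13.00·0.5154 + 171.6·0.9950 + 7.872·0.6825 = 182.8 t (target 182.8 t)
  CaO: 13.00·0.4815 = 6.260 t (target 6.260 t)
Glass-mass sanity pass: total charge less LOI = 250.0 t (oxide target masses add up to 250.0 t; stated basis 250.0 t — deltas are rounding alone).
Batch total: Σ batch = 276.6 t; the LOI term Σ batch·LOI equals 26.57 t; yield: glass divided by total = 90.39%.

Batch per 250.0 t enamel:
  Al(OH)3: 38.93 t
  lithium carbonate: 6.256 t
  BaCO3: 38.90 t
  CaSiO3: 13.00 t
  silica sand: 171.6 t
  Na-feldspar: 7.872 t
Total batch = 276.6 t; LOI loss = 26.57 t; yield = 90.39%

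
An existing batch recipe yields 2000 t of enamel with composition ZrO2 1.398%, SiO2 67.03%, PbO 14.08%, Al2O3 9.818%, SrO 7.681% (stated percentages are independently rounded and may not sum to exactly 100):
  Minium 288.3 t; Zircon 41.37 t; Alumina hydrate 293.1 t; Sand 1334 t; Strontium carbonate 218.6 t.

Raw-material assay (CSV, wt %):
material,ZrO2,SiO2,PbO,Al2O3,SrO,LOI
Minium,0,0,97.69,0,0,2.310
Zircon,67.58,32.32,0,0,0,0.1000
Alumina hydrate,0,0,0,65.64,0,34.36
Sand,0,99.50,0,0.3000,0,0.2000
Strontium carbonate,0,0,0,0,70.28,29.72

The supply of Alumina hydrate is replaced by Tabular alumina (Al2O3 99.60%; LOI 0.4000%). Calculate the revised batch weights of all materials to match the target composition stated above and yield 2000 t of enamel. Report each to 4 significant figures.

Revised batch per 2000 t enamel:
  Minium: 288.3 t
  Zircon: 41.37 t
  Tabular alumina: 193.1 t
  Sand: 1334 t
  Strontium carbonate: 218.6 t
Total batch = 2075 t; LOI loss = 75.11 t

In-progress results are shown, rounded to four significant figures, on the page. Each numeric step runs at exact precision from start to finish; exactly one rounding lands on every reported result. All derived quantities, including net glass mass, the five compositions, yield, ignition loss, totals, are re-derived from the batch weights at 2000 t of glass in exact precision, as given in either problem or answer.
Target masses of each oxide per 2000 t enamel:
  ZrO2: 1.398% × 2000 = 27.96 t
  SiO2: 67.03% × 2000 = 1341 t
  PbO: 14.08% × 2000 = 281.6 t
  Al2O3: 9.818% × 2000 = 196.4 t
  SrO: 7.681% × 2000 = 153.6 t
Per-oxide balance check from the weights as reported, under the basis named above (sum by sum, the targets are met up to rounding of the answer):
  ZrO2: 41.37·0.6758 = 27.96 t (target 27.96 t)
  SiO2: 41.37·0.3232 + 1334·0.9950 = 1341 t (target 1341 t)
  PbO: 288.3·0.9769 = 281.6 t (target 281.6 t)
  Al2O3: 193.1·0.9960 + 1334·0.003000 = 196.3 t (target 196.4 t)
  SrO: 218.6·0.7028 = 153.6 t (target 153.6 t)
The glass-mass cross-check: whole batch net of LOI = 2000 t (the Σ of target masses is 2000 t; against the stated basis, 2000 t — a pure rounding effect).
Summing the batch: Σ batch = 2075 t; LOI loss = Σ batch·LOI = 75.11 t; yield = glass ÷ total batch = 96.38%.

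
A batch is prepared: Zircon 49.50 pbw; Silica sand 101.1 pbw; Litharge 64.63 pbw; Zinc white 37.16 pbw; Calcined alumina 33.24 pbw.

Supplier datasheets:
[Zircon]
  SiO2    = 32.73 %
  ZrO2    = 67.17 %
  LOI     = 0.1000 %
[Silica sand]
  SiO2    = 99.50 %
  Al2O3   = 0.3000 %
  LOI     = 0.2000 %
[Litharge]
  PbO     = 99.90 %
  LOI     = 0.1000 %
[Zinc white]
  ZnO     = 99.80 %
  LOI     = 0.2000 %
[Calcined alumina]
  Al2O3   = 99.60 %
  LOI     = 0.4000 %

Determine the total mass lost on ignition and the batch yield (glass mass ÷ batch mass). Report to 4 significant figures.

LOI loss = 0.5236 pbw; glass = 285.1 pbw; yield = 99.82%

Values along the way are shown (rounded to 4 significant digits) alongside each step — the whole derivation maintains full float precision all the way through. Every reported value is rounded only once; all derived quantities are re-derived starting from the weights for 285.1 pbw of glass at exact precision (glass mass, the five compositions, yield, ignition loss, totals), exactly as shown in problem or answer.
Each material's LOI contribution:
  Zircon: 49.50 × 0.001000 = 0.04950 pbw
  Silica sand: 101.1 × 0.002000 = 0.2022 pbw
  Litharge: 64.63 × 0.001000 = 0.06463 pbw
  Zinc white: 37.16 × 0.002000 = 0.07432 pbw
  Calcined alumina: 33.24 × 0.004000 = 0.1330 pbw
Total LOI = 0.5236 pbw
Glass = batch − LOI = 285.6 − 0.5236 = 285.1 pbw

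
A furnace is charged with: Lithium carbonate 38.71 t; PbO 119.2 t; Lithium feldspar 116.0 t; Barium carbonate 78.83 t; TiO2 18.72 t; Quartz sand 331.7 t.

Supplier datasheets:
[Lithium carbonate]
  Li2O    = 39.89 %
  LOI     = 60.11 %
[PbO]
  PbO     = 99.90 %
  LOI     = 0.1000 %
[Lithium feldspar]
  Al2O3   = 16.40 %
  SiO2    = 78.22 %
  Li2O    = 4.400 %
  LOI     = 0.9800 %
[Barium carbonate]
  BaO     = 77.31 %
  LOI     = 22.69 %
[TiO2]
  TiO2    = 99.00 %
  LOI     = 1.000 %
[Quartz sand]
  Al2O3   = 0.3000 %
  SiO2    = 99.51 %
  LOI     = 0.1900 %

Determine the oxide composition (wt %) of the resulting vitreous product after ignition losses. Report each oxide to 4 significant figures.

Glass mass = 659.9 t (batch 703.2 − LOI 43.23).
Composition: PbO 18.04%, BaO 9.235%, TiO2 2.808%, Al2O3 3.034%, SiO2 63.77%, Li2O 3.113%

Values along the way are printed with 4-significant-figure rounding on the page. Each numeric step runs at full float precision from first step to last. Exactly one rounding lands on every reported number. The derived quantities (the totals, glass mass, six oxide percentages, yield, ignition loss) are recomputed from the weighed amounts per 659.9 t of glass at full float precision, as quoted within the problem or answer text.
Oxide-by-oxide delivered mass:
  PbO: 119.2·0.9990 = 119.1 t
  BaO: 78.83·0.7731 = 60.94 t
  TiO2: 18.72·0.9900 = 18.53 t
  Al2O3: 116.0·0.1640 + 331.7·0.003000 = 20.02 t
  SiO2: 116.0·0.7822 + 331.7·0.9951 = 420.8 t
  Li2O: 38.71·0.3989 + 116.0·0.04400 = 20.55 t
LOI: 38.71·0.6011 + 119.2·0.001000 + 116.0·0.009800 + 78.83·0.2269 + 18.72·0.01000 + 331.7·0.001900 = 43.23 t
Glass = total batch minus LOI = 703.2 − 43.23 = 659.9 t (= Σ oxide masses)
each oxide over glass, ×100, is wt %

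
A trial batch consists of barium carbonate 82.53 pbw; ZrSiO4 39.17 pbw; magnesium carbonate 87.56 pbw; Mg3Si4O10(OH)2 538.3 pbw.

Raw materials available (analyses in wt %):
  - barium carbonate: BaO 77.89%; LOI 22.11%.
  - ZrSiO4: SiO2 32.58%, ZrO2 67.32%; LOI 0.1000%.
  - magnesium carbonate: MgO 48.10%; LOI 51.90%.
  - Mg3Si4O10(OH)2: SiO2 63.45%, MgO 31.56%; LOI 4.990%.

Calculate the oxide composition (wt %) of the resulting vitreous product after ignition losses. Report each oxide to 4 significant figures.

The working math keeps exact precision in every operation; in-progress results are printed (rounded to four significant figures) at each printed step — each reported figure takes just one rounding; derived quantities are rebuilt from the batch weights at 657.0 pbw of glass in exact precision (the four compositions, the totals, yield, ignition loss, glass mass) as quoted within the problem or the answer.
What the batch supplies per oxide:
  SiO2: 39.17·0.3258 + 538.3·0.6345 = 354.3 pbw
  MgO: 87.56·0.4810 + 538.3·0.3156 = 212.0 pbw
  ZrO2: 39.17·0.6732 = 26.37 pbw
  BaO: 82.53·0.7789 = 64.28 pbw
LOI: 82.53·0.2211 + 39.17·0.001000 + 87.56·0.5190 + 538.3·0.04990 = 90.59 pbw
Net of LOI, the glass mass = 747.6 − 90.59 = 657.0 pbw (= Σ oxide masses)
oxide / glass × 100 gives the wt %

Glass mass = 657.0 pbw (batch 747.6 − LOI 90.59).
Composition: SiO2 53.93%, MgO 32.27%, ZrO2 4.014%, BaO 9.785%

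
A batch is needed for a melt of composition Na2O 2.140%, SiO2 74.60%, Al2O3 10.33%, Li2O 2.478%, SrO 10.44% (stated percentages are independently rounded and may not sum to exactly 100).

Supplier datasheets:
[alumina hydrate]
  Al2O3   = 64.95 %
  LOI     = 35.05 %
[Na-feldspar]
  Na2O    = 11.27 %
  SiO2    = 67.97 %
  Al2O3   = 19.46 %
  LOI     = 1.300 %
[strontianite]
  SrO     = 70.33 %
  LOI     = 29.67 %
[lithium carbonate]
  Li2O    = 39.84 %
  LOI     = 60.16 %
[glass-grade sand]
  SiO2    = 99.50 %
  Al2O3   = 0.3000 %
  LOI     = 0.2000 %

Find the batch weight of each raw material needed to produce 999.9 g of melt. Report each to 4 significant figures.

Values along the way appear, with 4-significant-figure rounding, across the worked steps — all internal work maintains full float precision from start to finish. Each reported result receives exactly one rounding. Derived quantities (the totals, the yield, LOI, glass mass, five oxide percentages) are rebuilt starting from the weights per 999.9 g of glass in full float precision exactly as printed in the problem or the answer.
The oxide mass targets at 999.9 g melt:
  Na2O: 2.140% × 999.9 = 21.40 g
  SiO2: 74.60% × 999.9 = 745.9 g
  Al2O3: 10.33% × 999.9 = 103.3 g
  Li2O: 2.478% × 999.9 = 24.78 g
  SrO: 10.44% × 999.9 = 104.4 g
Checking each oxide sum on the weights just shown, relative to the basis at hand (each sum matches its target mass up to rounding of the answer):
  Na2O: 189.9·0.1127 = 21.40 g (target 21.40 g)
  SiO2: 189.9·0.6797 + 620.0·0.9950 = 746.0 g (target 745.9 g)
  Al2O3: 99.28·0.6495 + 189.9·0.1946 + 620.0·0.003000 = 103.3 g (target 103.3 g)
  Li2O: 62.19·0.3984 = 24.78 g (target 24.78 g)
  SrO: 148.4·0.7033 = 104.4 g (target 104.4 g)
Consistency of the glass mass: Σ batch − LOI loss = 999.8 g (summing oxide targets gives 999.8 g; with the basis standing at 999.9 g — rounding explains the deltas).
Summing the batch: Σ batch = 1120 g; LOI removed, Σ of batch·LOI: 120.0 g; the yield ratio, glass ÷ batch: 89.29%.

Batch per 999.9 g melt:
  alumina hydrate: 99.28 g
  Na-feldspar: 189.9 g
  strontianite: 148.4 g
  lithium carbonate: 62.19 g
  glass-grade sand: 620.0 g
Total batch = 1120 g; LOI loss = 120.0 g; yield = 89.29%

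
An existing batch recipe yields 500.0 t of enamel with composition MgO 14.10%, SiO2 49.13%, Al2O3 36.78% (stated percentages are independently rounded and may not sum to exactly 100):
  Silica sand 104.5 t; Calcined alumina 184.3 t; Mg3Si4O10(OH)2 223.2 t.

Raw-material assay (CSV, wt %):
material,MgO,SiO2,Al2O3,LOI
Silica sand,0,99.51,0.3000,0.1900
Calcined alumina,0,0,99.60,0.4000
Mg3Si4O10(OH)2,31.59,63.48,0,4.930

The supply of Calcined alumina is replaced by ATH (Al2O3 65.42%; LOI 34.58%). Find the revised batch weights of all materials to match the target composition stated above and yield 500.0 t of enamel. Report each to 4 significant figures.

Intermediates are displayed (rounded to four significant digits) in the working. Full float precision is kept all the way through — a single rounding yields each reported figure. All derived quantities, including the yield, LOI, glass mass, the three compositions, the totals, are recomputed from the batch weights on 500.0 t of glass at full float precision, as written in the problem or the answer.
The oxide mass targets at 500.0 t enamel:
  MgO: 14.10% × 500.0 = 70.50 t
  SiO2: 49.13% × 500.0 = 245.6 t
  Al2O3: 36.78% × 500.0 = 183.9 t
Balance tally, oxide-wise, given the weights on record, on the stated basis (target by target, the sums agree inside rounding margins):
  MgO: 223.2·0.3159 = 70.51 t (target 70.50 t)
  SiO2: 104.5·0.9951 + 223.2·0.6348 = 245.7 t (target 245.6 t)
  Al2O3: 104.5·0.003000 + 280.6·0.6542 = 183.9 t (target 183.9 t)
Glass-mass sanity pass: batch Σ − ignition loss = 500.1 t (the targets, summed, come to 500.0 t; against the stated basis, 500.0 t — rounding explains the deltas).
Batch grand total — Σ batch = 608.3 t; loss to ignition Σ batch·LOI = 108.2 t; yield: glass divided by total = 82.21%.

Revised batch per 500.0 t enamel:
  Silica sand: 104.5 t
  ATH: 280.6 t
  Mg3Si4O10(OH)2: 223.2 t
Total batch = 608.3 t; LOI loss = 108.2 t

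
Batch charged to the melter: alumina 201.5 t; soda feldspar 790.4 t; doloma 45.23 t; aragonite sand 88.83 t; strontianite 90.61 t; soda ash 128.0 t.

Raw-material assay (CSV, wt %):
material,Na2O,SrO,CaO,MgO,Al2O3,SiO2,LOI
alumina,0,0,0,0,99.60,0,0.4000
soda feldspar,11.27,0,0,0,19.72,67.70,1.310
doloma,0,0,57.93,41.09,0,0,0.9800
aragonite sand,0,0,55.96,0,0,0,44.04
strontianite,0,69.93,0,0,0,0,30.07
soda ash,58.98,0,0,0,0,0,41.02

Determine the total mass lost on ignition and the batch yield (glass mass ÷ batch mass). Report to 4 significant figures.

Intermediates appear rounded to four significant digits across the worked steps; all arithmetic holds full float precision throughout. A single rounding produces every reported result. All derived quantities are re-derived at full precision (ignition loss, yield, the totals, net glass mass, six oxide percentages) from the batch weights per 1214 t of glass exactly as printed in problem or answer.
Loss on ignition, line by line:
  alumina: 201.5 × 0.004000 = 0.8060 t
  soda feldspar: 790.4 × 0.01310 = 10.35 t
  doloma: 45.23 × 0.009800 = 0.4433 t
  aragonite sand: 88.83 × 0.4404 = 39.12 t
  strontianite: 90.61 × 0.3007 = 27.25 t
  soda ash: 128.0 × 0.4102 = 52.51 t
Total LOI = 130.5 t
Glass = batch − LOI = 1345 − 130.5 = 1214 t

LOI loss = 130.5 t; glass = 1214 t; yield = 90.30%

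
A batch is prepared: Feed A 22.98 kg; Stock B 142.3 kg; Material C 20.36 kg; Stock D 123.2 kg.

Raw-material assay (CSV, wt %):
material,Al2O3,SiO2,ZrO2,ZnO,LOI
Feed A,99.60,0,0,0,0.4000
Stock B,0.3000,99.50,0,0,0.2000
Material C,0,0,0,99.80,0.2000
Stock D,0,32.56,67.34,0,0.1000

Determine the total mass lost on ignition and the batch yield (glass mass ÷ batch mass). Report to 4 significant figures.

The working math carries full precision from first step to last — in-progress results are printed rounded to four significant figures in the printout. Each reported value receives exactly one rounding. Derived quantities, which include yield, four oxide percentages, LOI, totals, glass mass, are recomputed in full precision, as written in problem or answer, starting from the weights at 308.3 kg of glass.
LOI of each material in turn:
  Feed A: 22.98 × 0.004000 = 0.09192 kg
  Stock B: 142.3 × 0.002000 = 0.2846 kg
  Material C: 20.36 × 0.002000 = 0.04072 kg
  Stock D: 123.2 × 0.001000 = 0.1232 kg
Total LOI = 0.5404 kg
Glass = batch − LOI = 308.8 − 0.5404 = 308.3 kg

LOI loss = 0.5404 kg; glass = 308.3 kg; yield = 99.83%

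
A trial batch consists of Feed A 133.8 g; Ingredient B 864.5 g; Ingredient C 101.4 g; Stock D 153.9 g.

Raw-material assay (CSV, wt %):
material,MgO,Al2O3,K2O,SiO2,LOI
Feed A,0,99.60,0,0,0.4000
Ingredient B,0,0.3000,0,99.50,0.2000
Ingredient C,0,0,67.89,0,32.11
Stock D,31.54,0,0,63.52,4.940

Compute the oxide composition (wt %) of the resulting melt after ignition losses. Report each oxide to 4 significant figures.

All internal work runs at exact precision from first step to last; mid-chain values are displayed rounded to four significant figures across the worked steps — a single rounding produces every reported number — the derived quantities (glass mass, yield, LOI, four oxide percentages, the totals) are re-derived in full precision from the weighed amounts for 1211 g of glass as given in either problem or answer.
Oxide masses out of the charge:
  MgO: 153.9·0.3154 = 48.54 g
  Al2O3: 133.8·0.9960 + 864.5·0.003000 = 135.9 g
  K2O: 101.4·0.6789 = 68.84 g
  SiO2: 864.5·0.9950 + 153.9·0.6352 = 957.9 g
LOI: 133.8·0.004000 + 864.5·0.002000 + 101.4·0.3211 + 153.9·0.04940 = 42.43 g
Resulting glass, batch − LOI: 1254 − 42.43 = 1211 g (= the summed oxide contributions)
percent share: oxide ÷ glass, ×100

Glass mass = 1211 g (batch 1254 − LOI 42.43).
Composition: MgO 4.008%, Al2O3 11.22%, K2O 5.684%, SiO2 79.09%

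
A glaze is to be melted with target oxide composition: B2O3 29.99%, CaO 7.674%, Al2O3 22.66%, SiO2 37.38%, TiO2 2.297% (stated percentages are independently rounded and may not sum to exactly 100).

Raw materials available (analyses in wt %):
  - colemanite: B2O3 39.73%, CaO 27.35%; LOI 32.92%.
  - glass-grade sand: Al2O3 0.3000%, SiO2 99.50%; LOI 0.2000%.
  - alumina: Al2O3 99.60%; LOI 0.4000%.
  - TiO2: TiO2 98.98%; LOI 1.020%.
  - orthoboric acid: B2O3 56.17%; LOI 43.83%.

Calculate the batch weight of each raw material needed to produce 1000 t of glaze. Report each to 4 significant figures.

Batch per 1000 t glaze:
  colemanite: 280.6 t
  glass-grade sand: 375.7 t
  alumina: 226.4 t
  TiO2: 23.21 t
  orthoboric acid: 335.5 t
Total batch = 1241 t; LOI loss = 241.3 t; yield = 80.56%

The intermediate values appear, rounded to four significant figures, across the worked steps; every computation maintains exact precision in all steps; each reported result carries a single rounding — all derived quantities are recomputed starting from the weights at 1000 t of glass in full precision (glass mass, the totals, LOI, the five compositions, yield), exactly as shown in problem or answer.
Target masses of each oxide per 1000 t glaze:
  B2O3: 29.99% × 1000 = 299.9 t
  CaO: 7.674% × 1000 = 76.74 t
  Al2O3: 22.66% × 1000 = 226.6 t
  SiO2: 37.38% × 1000 = 373.8 t
  TiO2: 2.297% × 1000 = 22.97 t
Oxide-by-oxide audit using the reported weights, at the basis given (every target is met by its sum modulo rounding of the values):
  B2O3: 280.6·0.3973 + 335.5·0.5617 = 299.9 t (target 299.9 t)
  CaO: 280.6·0.2735 = 76.74 t (target 76.74 t)
  Al2O3: 375.7·0.003000 + 226.4·0.9960 = 226.6 t (target 226.6 t)
  SiO2: 375.7·0.9950 = 373.8 t (target 373.8 t)
  TiO2: 23.21·0.9898 = 22.97 t (target 22.97 t)
The glass-mass cross-check: total charge less LOI = 1000 t (oxide target masses add up to 1000 t; basis as stated: 1000 t — deltas are rounding alone).
Summing the batch: Σ batch = 1241 t; LOI removed, Σ of batch·LOI: 241.3 t; the yield ratio, glass ÷ batch: 80.56%.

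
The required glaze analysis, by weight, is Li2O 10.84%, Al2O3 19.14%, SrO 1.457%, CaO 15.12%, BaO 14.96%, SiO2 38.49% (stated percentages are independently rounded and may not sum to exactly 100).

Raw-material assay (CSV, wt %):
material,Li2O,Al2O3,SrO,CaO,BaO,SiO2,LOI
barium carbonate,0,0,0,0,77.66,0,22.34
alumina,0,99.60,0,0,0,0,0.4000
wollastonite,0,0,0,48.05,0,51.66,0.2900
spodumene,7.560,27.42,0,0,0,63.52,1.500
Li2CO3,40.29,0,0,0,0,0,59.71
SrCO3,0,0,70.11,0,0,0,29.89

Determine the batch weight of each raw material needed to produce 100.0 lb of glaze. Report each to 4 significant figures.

Batch per 100.0 lb glaze:
  barium carbonate: 19.26 lb
  alumina: 9.580 lb
  wollastonite: 31.47 lb
  spodumene: 35.00 lb
  Li2CO3: 20.34 lb
  SrCO3: 2.078 lb
Total batch = 117.7 lb; LOI loss = 17.72 lb; yield = 84.95%

All arithmetic keeps exact precision in every operation. Working values are printed rounded to four significant figures on the page. Every reported value is rounded once only. The derived quantities, including net glass mass, LOI, the totals, six oxide percentages, the yield, are computed from the weighed amounts on 100.0 lb of glass at exact precision, as they appear in the question or the answer.
The oxide mass targets at 100.0 lb glaze:
  Li2O: 10.84% × 100.0 = 10.84 lb
  Al2O3: 19.14% × 100.0 = 19.14 lb
  SrO: 1.457% × 100.0 = 1.457 lb
  CaO: 15.12% × 100.0 = 15.12 lb
  BaO: 14.96% × 100.0 = 14.96 lb
  SiO2: 38.49% × 100.0 = 38.49 lb
Verifying the oxide balance from the weights as reported, per the basis as stated (delivered sums recover each target net of answer rounding effects):
  Li2O: 35.00·0.07560 + 20.34·0.4029 = 10.84 lb (target 10.84 lb)
  Al2O3: 9.580·0.9960 + 35.00·0.2742 = 19.14 lb (target 19.14 lb)
  SrO: 2.078·0.7011 = 1.457 lb (target 1.457 lb)
  CaO: 31.47·0.4805 = 15.12 lb (target 15.12 lb)
  BaO: 19.26·0.7766 = 14.96 lb (target 14.96 lb)
  SiO2: 31.47·0.5166 + 35.00·0.6352 = 38.49 lb (target 38.49 lb)
Mass balance on the glass: batch total minus LOI = 100.0 lb (oxide target masses add up to 100.0 lb; versus the stated basis of 100.0 lb — any gap is answer rounding).
Batch total: Σ batch = 117.7 lb; Σ batch·LOI gives LOI loss = 17.72 lb; as yield: glass ÷ batch → 84.95%.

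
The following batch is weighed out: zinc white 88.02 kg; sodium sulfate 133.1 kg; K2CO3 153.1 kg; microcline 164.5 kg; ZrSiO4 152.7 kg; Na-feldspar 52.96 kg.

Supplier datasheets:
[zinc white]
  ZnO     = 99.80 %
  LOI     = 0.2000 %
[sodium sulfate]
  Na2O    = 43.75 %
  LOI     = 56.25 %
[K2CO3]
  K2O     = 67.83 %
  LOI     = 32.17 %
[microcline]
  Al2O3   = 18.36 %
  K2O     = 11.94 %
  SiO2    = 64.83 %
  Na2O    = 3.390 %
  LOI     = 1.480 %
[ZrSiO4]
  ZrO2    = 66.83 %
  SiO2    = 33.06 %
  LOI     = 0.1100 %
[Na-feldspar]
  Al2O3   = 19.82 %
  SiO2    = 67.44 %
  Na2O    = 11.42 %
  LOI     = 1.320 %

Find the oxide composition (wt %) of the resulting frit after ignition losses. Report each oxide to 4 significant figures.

Each numeric step keeps full float precision at every stage — the intermediate values are printed (rounded to 4 significant digits) in the working; each reported number is rounded a single time. Derived quantities are computed at full precision (yield, ignition loss, glass mass, six oxide percentages, totals) from the batch weights per 616.8 kg of glass, as quoted within either problem or answer.
Per-oxide mass from batch:
  ZnO: 88.02·0.9980 = 87.84 kg
  Al2O3: 164.5·0.1836 + 52.96·0.1982 = 40.70 kg
  ZrO2: 152.7·0.6683 = 102.0 kg
  K2O: 153.1·0.6783 + 164.5·0.1194 = 123.5 kg
  SiO2: 164.5·0.6483 + 152.7·0.3306 + 52.96·0.6744 = 192.8 kg
  Na2O: 133.1·0.4375 + 164.5·0.03390 + 52.96·0.1142 = 69.86 kg
LOI: 88.02·0.002000 + 133.1·0.5625 + 153.1·0.3217 + 164.5·0.01480 + 152.7·0.001100 + 52.96·0.01320 = 127.6 kg
The glass mass, total less LOI, = 744.4 − 127.6 = 616.8 kg (matching Σ of the oxides)
each wt % is 100 × oxide ÷ glass

Glass mass = 616.8 kg (batch 744.4 − LOI 127.6).
Composition: ZnO 14.24%, Al2O3 6.599%, ZrO2 16.55%, K2O 20.02%, SiO2 31.27%, Na2O 11.33%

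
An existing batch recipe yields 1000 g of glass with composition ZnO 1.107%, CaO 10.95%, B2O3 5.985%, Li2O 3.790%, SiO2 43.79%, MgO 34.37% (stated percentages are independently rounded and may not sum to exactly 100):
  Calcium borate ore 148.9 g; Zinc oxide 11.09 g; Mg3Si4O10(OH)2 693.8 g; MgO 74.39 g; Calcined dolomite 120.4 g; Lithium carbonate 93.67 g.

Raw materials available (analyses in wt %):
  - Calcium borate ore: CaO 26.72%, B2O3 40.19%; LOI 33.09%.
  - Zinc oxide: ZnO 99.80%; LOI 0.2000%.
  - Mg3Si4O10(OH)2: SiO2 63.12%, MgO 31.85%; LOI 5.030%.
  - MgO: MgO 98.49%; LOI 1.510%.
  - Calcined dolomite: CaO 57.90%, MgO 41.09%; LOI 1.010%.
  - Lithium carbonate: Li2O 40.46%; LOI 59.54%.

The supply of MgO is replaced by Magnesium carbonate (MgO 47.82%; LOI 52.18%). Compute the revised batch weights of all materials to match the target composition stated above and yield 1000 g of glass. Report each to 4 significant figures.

Revised batch per 1000 g glass:
  Calcium borate ore: 148.9 g
  Zinc oxide: 11.09 g
  Mg3Si4O10(OH)2: 693.8 g
  Magnesium carbonate: 153.2 g
  Calcined dolomite: 120.4 g
  Lithium carbonate: 93.67 g
Total batch = 1221 g; LOI loss = 221.1 g

Intermediates are shown (rounded to four significant figures) at each printed step; full float precision is maintained in all steps; each reported figure receives exactly one rounding — all derived quantities, which include glass mass, yield, the six compositions, LOI, totals, are carried in full float precision, exactly as printed in question or answer, using the weight values at 1000 g of glass.
Oxide-by-oxide targets in 1000 g glass:
  ZnO: 1.107% × 1000 = 11.07 g
  CaO: 10.95% × 1000 = 109.5 g
  B2O3: 5.985% × 1000 = 59.85 g
  Li2O: 3.790% × 1000 = 37.90 g
  SiO2: 43.79% × 1000 = 437.9 g
  MgO: 34.37% × 1000 = 343.7 g
Checking each oxide sum per the reported batch figures, relative to the basis at hand (each sum matches its target mass modulo rounding of the values):
  ZnO: 11.09·0.9980 = 11.07 g (target 11.07 g)
  CaO: 148.9·0.2672 + 120.4·0.5790 = 109.5 g (target 109.5 g)
  B2O3: 148.9·0.4019 = 59.84 g (target 59.85 g)
  Li2O: 93.67·0.4046 = 37.90 g (target 37.90 g)
  SiO2: 693.8·0.6312 = 437.9 g (target 437.9 g)
  MgO: 693.8·0.3185 + 153.2·0.4782 + 120.4·0.4109 = 343.7 g (target 343.7 g)
Mass balance on the glass: total batch − LOI = 999.9 g (targets for the oxides total 999.9 g; with the basis standing at 1000 g — differing by rounding only).
Whole-batch sum: Σ batch = 1221 g; Σ batch·LOI gives LOI loss = 221.1 g; as yield: glass ÷ batch → 81.89%.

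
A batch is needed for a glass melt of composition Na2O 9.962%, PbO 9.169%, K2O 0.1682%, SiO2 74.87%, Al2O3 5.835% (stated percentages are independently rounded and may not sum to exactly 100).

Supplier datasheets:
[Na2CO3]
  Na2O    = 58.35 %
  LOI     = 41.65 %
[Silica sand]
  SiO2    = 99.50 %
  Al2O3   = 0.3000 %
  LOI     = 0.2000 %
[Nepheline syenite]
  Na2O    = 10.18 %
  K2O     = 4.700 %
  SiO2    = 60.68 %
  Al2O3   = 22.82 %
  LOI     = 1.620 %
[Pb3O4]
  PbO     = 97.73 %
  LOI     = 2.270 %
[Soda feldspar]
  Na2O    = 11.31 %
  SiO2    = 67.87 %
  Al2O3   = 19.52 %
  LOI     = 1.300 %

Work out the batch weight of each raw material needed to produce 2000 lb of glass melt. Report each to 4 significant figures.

The working math holds full precision at all times; the intermediate values appear (rounded to four significant figures) in the working. Every reported figure takes just one rounding. Derived quantities (the five compositions, totals, ignition loss, the yield, glass mass) are rebuilt from the weighed amounts at 2000 lb of glass in full float precision as given in the problem or answer text.
Per-oxide target masses for 2000 lb glass melt:
  Na2O: 9.962% × 2000 = 199.2 lb
  PbO: 9.169% × 2000 = 183.4 lb
  K2O: 0.1682% × 2000 = 3.364 lb
  SiO2: 74.87% × 2000 = 1497 lb
  Al2O3: 5.835% × 2000 = 116.7 lb
Oxide-by-oxide audit applying the batch weights above, at the basis given (sums match the target masses inside rounding margins):
  Na2O: 232.7·0.5835 + 71.57·0.1018 + 496.9·0.1131 = 199.3 lb (target 199.2 lb)
  PbO: 187.6·0.9773 = 183.3 lb (target 183.4 lb)
  K2O: 71.57·0.04700 = 3.364 lb (target 3.364 lb)
  SiO2: 1122·0.9950 + 71.57·0.6068 + 496.9·0.6787 = 1497 lb (target 1497 lb)
  Al2O3: 1122·0.003000 + 71.57·0.2282 + 496.9·0.1952 = 116.7 lb (target 116.7 lb)
Glass-mass closure: total charge less LOI = 2000 lb (the targets, summed, come to 2000 lb; the stated basis being 2000 lb — differing by rounding only).
Summing the batch: Σ batch = 2111 lb; LOI loss = Σ batch·LOI = 111.0 lb; as yield: glass ÷ batch → 94.74%.

Batch per 2000 lb glass melt:
  Na2CO3: 232.7 lb
  Silica sand: 1122 lb
  Nepheline syenite: 71.57 lb
  Pb3O4: 187.6 lb
  Soda feldspar: 496.9 lb
Total batch = 2111 lb; LOI loss = 111.0 lb; yield = 94.74%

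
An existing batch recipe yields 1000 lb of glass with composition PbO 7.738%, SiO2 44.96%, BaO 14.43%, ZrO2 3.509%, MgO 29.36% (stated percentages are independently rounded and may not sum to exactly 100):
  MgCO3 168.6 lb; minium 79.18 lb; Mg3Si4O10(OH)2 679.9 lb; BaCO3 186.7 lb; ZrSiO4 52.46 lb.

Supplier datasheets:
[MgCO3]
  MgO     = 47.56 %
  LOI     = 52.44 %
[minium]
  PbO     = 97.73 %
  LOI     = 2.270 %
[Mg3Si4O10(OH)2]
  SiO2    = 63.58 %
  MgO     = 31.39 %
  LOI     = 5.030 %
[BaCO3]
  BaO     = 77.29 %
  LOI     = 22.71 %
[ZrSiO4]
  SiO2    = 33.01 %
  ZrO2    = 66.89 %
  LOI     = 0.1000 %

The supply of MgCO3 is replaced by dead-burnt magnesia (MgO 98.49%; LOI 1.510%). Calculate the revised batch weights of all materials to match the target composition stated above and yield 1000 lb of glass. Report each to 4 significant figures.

The working math runs at exact precision in all steps. Mid-chain values are printed rounded to four significant digits across the worked steps — each reported result receives exactly one rounding — the derived quantities, including the totals, net glass mass, ignition loss, the five compositions, the yield, are recomputed using the weight values on 1000 lb of glass in full float precision exactly as shown in question or answer.
Oxide-by-oxide targets in 1000 lb glass:
  PbO: 7.738% × 1000 = 77.38 lb
  SiO2: 44.96% × 1000 = 449.6 lb
  BaO: 14.43% × 1000 = 144.3 lb
  ZrO2: 3.509% × 1000 = 35.09 lb
  MgO: 29.36% × 1000 = 293.6 lb
A balance pass over the oxides, on the weights just shown, for the quoted basis mass (sums match the target masses given rounding of the digits):
  PbO: 79.18·0.9773 = 77.38 lb (target 77.38 lb)
  SiO2: 679.9·0.6358 + 52.46·0.3301 = 449.6 lb (target 449.6 lb)
  BaO: 186.7·0.7729 = 144.3 lb (target 144.3 lb)
  ZrO2: 52.46·0.6689 = 35.09 lb (target 35.09 lb)
  MgO: 81.41·0.9849 + 679.9·0.3139 = 293.6 lb (target 293.6 lb)
Auditing the glass mass value: total batch − LOI = 1000 lb (oxide target masses add up to 1000 lb; the stated basis being 1000 lb — any gap is answer rounding).
Batch total: Σ batch = 1080 lb; Σ batch·LOI gives LOI loss = 79.68 lb; yield, glass over the total, = 92.62%.

Revised batch per 1000 lb glass:
  dead-burnt magnesia: 81.41 lb
  minium: 79.18 lb
  Mg3Si4O10(OH)2: 679.9 lb
  BaCO3: 186.7 lb
  ZrSiO4: 52.46 lb
Total batch = 1080 lb; LOI loss = 79.68 lb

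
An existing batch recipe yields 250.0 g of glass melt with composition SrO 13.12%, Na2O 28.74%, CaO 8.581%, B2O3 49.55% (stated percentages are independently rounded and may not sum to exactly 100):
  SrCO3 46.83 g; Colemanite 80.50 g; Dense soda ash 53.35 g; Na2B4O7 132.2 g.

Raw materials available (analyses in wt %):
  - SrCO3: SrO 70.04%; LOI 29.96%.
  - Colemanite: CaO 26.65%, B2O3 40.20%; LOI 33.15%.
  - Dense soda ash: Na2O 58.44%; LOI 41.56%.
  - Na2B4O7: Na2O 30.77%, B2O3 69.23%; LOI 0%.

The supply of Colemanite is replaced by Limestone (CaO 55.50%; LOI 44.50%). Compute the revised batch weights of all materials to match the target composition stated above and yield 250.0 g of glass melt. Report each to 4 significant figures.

All arithmetic carries full float precision at all times. Working values are displayed rounded off to 4 significant digits alongside each step; a single rounding completes each reported result; derived quantities (glass mass, the yield, LOI, the totals, the four compositions) are re-derived from the batch weights on 250.0 g of glass in exact precision as quoted within the question or the answer.
Target masses of each oxide per 250.0 g glass melt:
  SrO: 13.12% × 250.0 = 32.80 g
  Na2O: 28.74% × 250.0 = 71.85 g
  CaO: 8.581% × 250.0 = 21.45 g
  B2O3: 49.55% × 250.0 = 123.9 g
Checking each oxide sum working from each reported weight, versus the basis set out (every target is met by its sum within answer rounding):
  SrO: 46.83·0.7004 = 32.80 g (target 32.80 g)
  Na2O: 28.73·0.5844 + 178.9·0.3077 = 71.84 g (target 71.85 g)
  CaO: 38.65·0.5550 = 21.45 g (target 21.45 g)
  B2O3: 178.9·0.6923 = 123.9 g (target 123.9 g)
Glass mass check: the batch minus its LOI: 249.9 g (per-oxide target masses sum to 250.0 g; the stated basis being 250.0 g — any gap is answer rounding).
Total batch = Σ batch = 293.1 g; ignition loss, Σ(batch × LOI) = 43.17 g; yield, glass over the total, = 85.27%.

Revised batch per 250.0 g glass melt:
  SrCO3: 46.83 g
  Limestone: 38.65 g
  Dense soda ash: 28.73 g
  Na2B4O7: 178.9 g
Total batch = 293.1 g; LOI loss = 43.17 g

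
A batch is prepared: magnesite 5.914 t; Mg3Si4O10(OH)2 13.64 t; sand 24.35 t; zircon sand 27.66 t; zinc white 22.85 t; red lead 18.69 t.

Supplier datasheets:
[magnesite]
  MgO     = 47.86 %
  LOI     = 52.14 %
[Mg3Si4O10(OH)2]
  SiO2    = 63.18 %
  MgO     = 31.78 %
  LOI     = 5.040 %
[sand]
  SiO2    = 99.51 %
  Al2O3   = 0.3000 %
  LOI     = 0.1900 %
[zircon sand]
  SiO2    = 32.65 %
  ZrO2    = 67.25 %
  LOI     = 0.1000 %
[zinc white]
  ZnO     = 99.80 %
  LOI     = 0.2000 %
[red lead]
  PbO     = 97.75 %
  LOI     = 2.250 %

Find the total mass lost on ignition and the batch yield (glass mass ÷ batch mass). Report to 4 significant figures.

LOI loss = 4.311 t; glass = 108.8 t; yield = 96.19%

All internal work runs at full precision at each step. Values along the way are printed, rounded to four significant digits, within the worked lines; a single rounding produces every reported result — all derived quantities, which include the yield, totals, ignition loss, the six compositions, net glass mass, are re-derived at full precision, as written in the problem or the answer, starting from the weights per 108.8 t of glass.
Ignition loss by material:
  magnesite: 5.914 × 0.5214 = 3.084 t
  Mg3Si4O10(OH)2: 13.64 × 0.05040 = 0.6875 t
  sand: 24.35 × 0.001900 = 0.04627 t
  zircon sand: 27.66 × 0.001000 = 0.02766 t
  zinc white: 22.85 × 0.002000 = 0.04570 t
  red lead: 18.69 × 0.02250 = 0.4205 t
Total LOI = 4.311 t
Glass = batch − LOI = 113.1 − 4.311 = 108.8 t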